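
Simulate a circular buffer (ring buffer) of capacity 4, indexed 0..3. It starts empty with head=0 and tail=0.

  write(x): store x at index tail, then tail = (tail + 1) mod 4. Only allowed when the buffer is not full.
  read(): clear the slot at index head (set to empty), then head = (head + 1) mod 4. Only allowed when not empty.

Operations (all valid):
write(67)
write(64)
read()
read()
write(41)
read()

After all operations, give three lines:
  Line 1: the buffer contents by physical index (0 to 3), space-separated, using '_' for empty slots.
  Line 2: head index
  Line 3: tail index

Answer: _ _ _ _
3
3

Derivation:
write(67): buf=[67 _ _ _], head=0, tail=1, size=1
write(64): buf=[67 64 _ _], head=0, tail=2, size=2
read(): buf=[_ 64 _ _], head=1, tail=2, size=1
read(): buf=[_ _ _ _], head=2, tail=2, size=0
write(41): buf=[_ _ 41 _], head=2, tail=3, size=1
read(): buf=[_ _ _ _], head=3, tail=3, size=0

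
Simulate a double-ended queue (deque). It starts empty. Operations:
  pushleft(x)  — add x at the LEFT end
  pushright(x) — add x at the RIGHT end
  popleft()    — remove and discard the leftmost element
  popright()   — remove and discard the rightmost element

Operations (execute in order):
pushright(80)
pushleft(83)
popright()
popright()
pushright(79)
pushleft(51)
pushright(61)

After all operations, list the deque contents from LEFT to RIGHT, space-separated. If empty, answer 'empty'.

Answer: 51 79 61

Derivation:
pushright(80): [80]
pushleft(83): [83, 80]
popright(): [83]
popright(): []
pushright(79): [79]
pushleft(51): [51, 79]
pushright(61): [51, 79, 61]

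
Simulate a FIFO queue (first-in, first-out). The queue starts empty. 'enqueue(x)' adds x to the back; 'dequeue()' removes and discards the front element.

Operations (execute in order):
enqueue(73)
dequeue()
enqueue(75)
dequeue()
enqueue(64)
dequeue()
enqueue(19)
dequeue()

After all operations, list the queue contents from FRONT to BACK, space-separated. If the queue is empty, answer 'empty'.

enqueue(73): [73]
dequeue(): []
enqueue(75): [75]
dequeue(): []
enqueue(64): [64]
dequeue(): []
enqueue(19): [19]
dequeue(): []

Answer: empty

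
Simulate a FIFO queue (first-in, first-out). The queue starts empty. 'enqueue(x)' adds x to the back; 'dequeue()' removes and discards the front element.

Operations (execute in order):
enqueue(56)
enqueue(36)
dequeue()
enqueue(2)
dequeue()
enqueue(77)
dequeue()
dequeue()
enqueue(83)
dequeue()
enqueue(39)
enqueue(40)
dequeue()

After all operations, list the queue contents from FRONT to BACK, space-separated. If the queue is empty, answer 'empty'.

Answer: 40

Derivation:
enqueue(56): [56]
enqueue(36): [56, 36]
dequeue(): [36]
enqueue(2): [36, 2]
dequeue(): [2]
enqueue(77): [2, 77]
dequeue(): [77]
dequeue(): []
enqueue(83): [83]
dequeue(): []
enqueue(39): [39]
enqueue(40): [39, 40]
dequeue(): [40]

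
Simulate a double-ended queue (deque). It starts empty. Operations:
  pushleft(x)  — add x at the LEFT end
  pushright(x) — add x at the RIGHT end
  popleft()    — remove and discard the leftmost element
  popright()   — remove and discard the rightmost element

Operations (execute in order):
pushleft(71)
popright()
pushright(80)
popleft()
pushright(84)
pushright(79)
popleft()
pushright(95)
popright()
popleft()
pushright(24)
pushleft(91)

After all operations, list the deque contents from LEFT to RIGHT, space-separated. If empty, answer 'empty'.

Answer: 91 24

Derivation:
pushleft(71): [71]
popright(): []
pushright(80): [80]
popleft(): []
pushright(84): [84]
pushright(79): [84, 79]
popleft(): [79]
pushright(95): [79, 95]
popright(): [79]
popleft(): []
pushright(24): [24]
pushleft(91): [91, 24]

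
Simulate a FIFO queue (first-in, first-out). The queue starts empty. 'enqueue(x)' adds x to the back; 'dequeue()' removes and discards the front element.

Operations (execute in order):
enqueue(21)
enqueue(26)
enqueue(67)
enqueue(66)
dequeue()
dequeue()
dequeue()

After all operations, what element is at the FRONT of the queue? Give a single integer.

enqueue(21): queue = [21]
enqueue(26): queue = [21, 26]
enqueue(67): queue = [21, 26, 67]
enqueue(66): queue = [21, 26, 67, 66]
dequeue(): queue = [26, 67, 66]
dequeue(): queue = [67, 66]
dequeue(): queue = [66]

Answer: 66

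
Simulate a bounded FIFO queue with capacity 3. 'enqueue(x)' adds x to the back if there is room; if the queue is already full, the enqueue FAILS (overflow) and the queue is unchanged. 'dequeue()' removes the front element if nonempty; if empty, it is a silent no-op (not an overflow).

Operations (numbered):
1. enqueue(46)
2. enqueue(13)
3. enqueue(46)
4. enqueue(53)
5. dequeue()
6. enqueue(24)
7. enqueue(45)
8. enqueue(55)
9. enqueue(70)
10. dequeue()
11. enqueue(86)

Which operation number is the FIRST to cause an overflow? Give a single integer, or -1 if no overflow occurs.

Answer: 4

Derivation:
1. enqueue(46): size=1
2. enqueue(13): size=2
3. enqueue(46): size=3
4. enqueue(53): size=3=cap → OVERFLOW (fail)
5. dequeue(): size=2
6. enqueue(24): size=3
7. enqueue(45): size=3=cap → OVERFLOW (fail)
8. enqueue(55): size=3=cap → OVERFLOW (fail)
9. enqueue(70): size=3=cap → OVERFLOW (fail)
10. dequeue(): size=2
11. enqueue(86): size=3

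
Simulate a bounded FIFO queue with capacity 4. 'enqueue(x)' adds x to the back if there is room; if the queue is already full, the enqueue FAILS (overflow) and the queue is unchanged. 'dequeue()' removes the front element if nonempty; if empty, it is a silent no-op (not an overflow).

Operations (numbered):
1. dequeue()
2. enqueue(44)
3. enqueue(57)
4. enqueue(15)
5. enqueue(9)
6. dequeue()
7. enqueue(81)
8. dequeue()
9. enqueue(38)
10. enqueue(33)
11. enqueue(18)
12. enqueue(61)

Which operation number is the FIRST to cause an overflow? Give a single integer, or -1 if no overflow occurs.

Answer: 10

Derivation:
1. dequeue(): empty, no-op, size=0
2. enqueue(44): size=1
3. enqueue(57): size=2
4. enqueue(15): size=3
5. enqueue(9): size=4
6. dequeue(): size=3
7. enqueue(81): size=4
8. dequeue(): size=3
9. enqueue(38): size=4
10. enqueue(33): size=4=cap → OVERFLOW (fail)
11. enqueue(18): size=4=cap → OVERFLOW (fail)
12. enqueue(61): size=4=cap → OVERFLOW (fail)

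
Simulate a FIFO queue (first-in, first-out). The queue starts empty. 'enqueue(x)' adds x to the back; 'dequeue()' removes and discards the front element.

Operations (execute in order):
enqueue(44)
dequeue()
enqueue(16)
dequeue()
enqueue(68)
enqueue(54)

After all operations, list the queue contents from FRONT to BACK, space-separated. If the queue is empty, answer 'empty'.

enqueue(44): [44]
dequeue(): []
enqueue(16): [16]
dequeue(): []
enqueue(68): [68]
enqueue(54): [68, 54]

Answer: 68 54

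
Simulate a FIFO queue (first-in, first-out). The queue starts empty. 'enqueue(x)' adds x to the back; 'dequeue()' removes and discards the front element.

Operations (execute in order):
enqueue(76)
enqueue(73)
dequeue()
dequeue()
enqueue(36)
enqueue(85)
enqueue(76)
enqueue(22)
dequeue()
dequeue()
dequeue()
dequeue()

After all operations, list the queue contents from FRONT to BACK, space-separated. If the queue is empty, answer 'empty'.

Answer: empty

Derivation:
enqueue(76): [76]
enqueue(73): [76, 73]
dequeue(): [73]
dequeue(): []
enqueue(36): [36]
enqueue(85): [36, 85]
enqueue(76): [36, 85, 76]
enqueue(22): [36, 85, 76, 22]
dequeue(): [85, 76, 22]
dequeue(): [76, 22]
dequeue(): [22]
dequeue(): []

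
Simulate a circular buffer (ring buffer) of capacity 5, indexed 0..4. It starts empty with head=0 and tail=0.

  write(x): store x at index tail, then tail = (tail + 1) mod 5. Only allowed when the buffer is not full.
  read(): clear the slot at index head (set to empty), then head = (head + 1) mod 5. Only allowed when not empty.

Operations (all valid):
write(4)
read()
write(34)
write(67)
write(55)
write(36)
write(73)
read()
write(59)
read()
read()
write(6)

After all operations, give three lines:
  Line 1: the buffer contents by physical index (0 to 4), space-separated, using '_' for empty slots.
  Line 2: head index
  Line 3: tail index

write(4): buf=[4 _ _ _ _], head=0, tail=1, size=1
read(): buf=[_ _ _ _ _], head=1, tail=1, size=0
write(34): buf=[_ 34 _ _ _], head=1, tail=2, size=1
write(67): buf=[_ 34 67 _ _], head=1, tail=3, size=2
write(55): buf=[_ 34 67 55 _], head=1, tail=4, size=3
write(36): buf=[_ 34 67 55 36], head=1, tail=0, size=4
write(73): buf=[73 34 67 55 36], head=1, tail=1, size=5
read(): buf=[73 _ 67 55 36], head=2, tail=1, size=4
write(59): buf=[73 59 67 55 36], head=2, tail=2, size=5
read(): buf=[73 59 _ 55 36], head=3, tail=2, size=4
read(): buf=[73 59 _ _ 36], head=4, tail=2, size=3
write(6): buf=[73 59 6 _ 36], head=4, tail=3, size=4

Answer: 73 59 6 _ 36
4
3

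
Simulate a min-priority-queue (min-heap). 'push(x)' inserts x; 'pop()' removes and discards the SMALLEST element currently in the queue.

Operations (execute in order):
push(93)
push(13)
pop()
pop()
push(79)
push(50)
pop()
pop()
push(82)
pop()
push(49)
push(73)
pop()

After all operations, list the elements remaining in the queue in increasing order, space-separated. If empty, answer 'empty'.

Answer: 73

Derivation:
push(93): heap contents = [93]
push(13): heap contents = [13, 93]
pop() → 13: heap contents = [93]
pop() → 93: heap contents = []
push(79): heap contents = [79]
push(50): heap contents = [50, 79]
pop() → 50: heap contents = [79]
pop() → 79: heap contents = []
push(82): heap contents = [82]
pop() → 82: heap contents = []
push(49): heap contents = [49]
push(73): heap contents = [49, 73]
pop() → 49: heap contents = [73]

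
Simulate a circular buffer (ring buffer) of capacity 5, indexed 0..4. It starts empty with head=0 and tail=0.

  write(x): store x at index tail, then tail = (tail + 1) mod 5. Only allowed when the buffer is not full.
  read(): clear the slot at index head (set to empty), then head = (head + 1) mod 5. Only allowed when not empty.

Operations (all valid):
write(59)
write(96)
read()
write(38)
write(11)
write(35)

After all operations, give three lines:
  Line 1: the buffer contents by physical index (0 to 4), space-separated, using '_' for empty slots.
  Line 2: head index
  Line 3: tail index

write(59): buf=[59 _ _ _ _], head=0, tail=1, size=1
write(96): buf=[59 96 _ _ _], head=0, tail=2, size=2
read(): buf=[_ 96 _ _ _], head=1, tail=2, size=1
write(38): buf=[_ 96 38 _ _], head=1, tail=3, size=2
write(11): buf=[_ 96 38 11 _], head=1, tail=4, size=3
write(35): buf=[_ 96 38 11 35], head=1, tail=0, size=4

Answer: _ 96 38 11 35
1
0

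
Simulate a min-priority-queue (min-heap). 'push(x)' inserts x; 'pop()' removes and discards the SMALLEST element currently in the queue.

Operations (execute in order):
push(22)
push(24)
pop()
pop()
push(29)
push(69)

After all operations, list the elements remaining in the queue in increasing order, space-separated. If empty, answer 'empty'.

push(22): heap contents = [22]
push(24): heap contents = [22, 24]
pop() → 22: heap contents = [24]
pop() → 24: heap contents = []
push(29): heap contents = [29]
push(69): heap contents = [29, 69]

Answer: 29 69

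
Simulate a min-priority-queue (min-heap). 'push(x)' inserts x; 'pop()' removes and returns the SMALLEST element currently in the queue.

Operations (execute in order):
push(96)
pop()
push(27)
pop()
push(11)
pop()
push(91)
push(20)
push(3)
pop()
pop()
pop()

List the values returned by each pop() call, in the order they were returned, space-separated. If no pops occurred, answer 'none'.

push(96): heap contents = [96]
pop() → 96: heap contents = []
push(27): heap contents = [27]
pop() → 27: heap contents = []
push(11): heap contents = [11]
pop() → 11: heap contents = []
push(91): heap contents = [91]
push(20): heap contents = [20, 91]
push(3): heap contents = [3, 20, 91]
pop() → 3: heap contents = [20, 91]
pop() → 20: heap contents = [91]
pop() → 91: heap contents = []

Answer: 96 27 11 3 20 91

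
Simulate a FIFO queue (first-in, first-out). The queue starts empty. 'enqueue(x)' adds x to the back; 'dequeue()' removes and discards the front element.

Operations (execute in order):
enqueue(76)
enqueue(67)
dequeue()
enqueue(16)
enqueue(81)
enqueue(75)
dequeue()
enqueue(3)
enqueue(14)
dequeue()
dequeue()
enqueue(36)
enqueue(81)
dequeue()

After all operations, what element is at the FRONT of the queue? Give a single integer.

Answer: 3

Derivation:
enqueue(76): queue = [76]
enqueue(67): queue = [76, 67]
dequeue(): queue = [67]
enqueue(16): queue = [67, 16]
enqueue(81): queue = [67, 16, 81]
enqueue(75): queue = [67, 16, 81, 75]
dequeue(): queue = [16, 81, 75]
enqueue(3): queue = [16, 81, 75, 3]
enqueue(14): queue = [16, 81, 75, 3, 14]
dequeue(): queue = [81, 75, 3, 14]
dequeue(): queue = [75, 3, 14]
enqueue(36): queue = [75, 3, 14, 36]
enqueue(81): queue = [75, 3, 14, 36, 81]
dequeue(): queue = [3, 14, 36, 81]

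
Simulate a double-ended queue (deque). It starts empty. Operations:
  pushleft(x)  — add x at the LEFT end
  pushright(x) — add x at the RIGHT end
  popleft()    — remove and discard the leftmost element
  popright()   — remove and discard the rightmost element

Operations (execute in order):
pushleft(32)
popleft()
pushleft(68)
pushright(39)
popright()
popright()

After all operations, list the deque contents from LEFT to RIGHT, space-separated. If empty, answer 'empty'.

pushleft(32): [32]
popleft(): []
pushleft(68): [68]
pushright(39): [68, 39]
popright(): [68]
popright(): []

Answer: empty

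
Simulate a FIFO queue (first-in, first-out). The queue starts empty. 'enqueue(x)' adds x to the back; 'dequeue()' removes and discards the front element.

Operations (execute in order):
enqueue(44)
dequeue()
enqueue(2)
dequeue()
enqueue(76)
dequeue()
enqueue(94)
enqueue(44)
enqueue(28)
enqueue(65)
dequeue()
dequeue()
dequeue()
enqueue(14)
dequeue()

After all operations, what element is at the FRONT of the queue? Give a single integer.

Answer: 14

Derivation:
enqueue(44): queue = [44]
dequeue(): queue = []
enqueue(2): queue = [2]
dequeue(): queue = []
enqueue(76): queue = [76]
dequeue(): queue = []
enqueue(94): queue = [94]
enqueue(44): queue = [94, 44]
enqueue(28): queue = [94, 44, 28]
enqueue(65): queue = [94, 44, 28, 65]
dequeue(): queue = [44, 28, 65]
dequeue(): queue = [28, 65]
dequeue(): queue = [65]
enqueue(14): queue = [65, 14]
dequeue(): queue = [14]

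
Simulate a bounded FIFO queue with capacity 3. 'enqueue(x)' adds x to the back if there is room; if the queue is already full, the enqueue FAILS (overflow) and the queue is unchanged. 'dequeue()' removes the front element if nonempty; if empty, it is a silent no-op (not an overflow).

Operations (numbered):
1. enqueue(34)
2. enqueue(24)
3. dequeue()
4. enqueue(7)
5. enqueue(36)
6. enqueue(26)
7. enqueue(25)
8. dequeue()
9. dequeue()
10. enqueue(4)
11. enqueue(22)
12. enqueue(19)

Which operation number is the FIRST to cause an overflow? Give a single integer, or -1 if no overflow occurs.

1. enqueue(34): size=1
2. enqueue(24): size=2
3. dequeue(): size=1
4. enqueue(7): size=2
5. enqueue(36): size=3
6. enqueue(26): size=3=cap → OVERFLOW (fail)
7. enqueue(25): size=3=cap → OVERFLOW (fail)
8. dequeue(): size=2
9. dequeue(): size=1
10. enqueue(4): size=2
11. enqueue(22): size=3
12. enqueue(19): size=3=cap → OVERFLOW (fail)

Answer: 6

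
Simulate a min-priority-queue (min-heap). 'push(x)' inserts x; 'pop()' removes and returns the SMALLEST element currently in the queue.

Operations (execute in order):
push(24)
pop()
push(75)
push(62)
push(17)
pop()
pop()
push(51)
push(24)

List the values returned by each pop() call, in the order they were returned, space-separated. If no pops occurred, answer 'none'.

push(24): heap contents = [24]
pop() → 24: heap contents = []
push(75): heap contents = [75]
push(62): heap contents = [62, 75]
push(17): heap contents = [17, 62, 75]
pop() → 17: heap contents = [62, 75]
pop() → 62: heap contents = [75]
push(51): heap contents = [51, 75]
push(24): heap contents = [24, 51, 75]

Answer: 24 17 62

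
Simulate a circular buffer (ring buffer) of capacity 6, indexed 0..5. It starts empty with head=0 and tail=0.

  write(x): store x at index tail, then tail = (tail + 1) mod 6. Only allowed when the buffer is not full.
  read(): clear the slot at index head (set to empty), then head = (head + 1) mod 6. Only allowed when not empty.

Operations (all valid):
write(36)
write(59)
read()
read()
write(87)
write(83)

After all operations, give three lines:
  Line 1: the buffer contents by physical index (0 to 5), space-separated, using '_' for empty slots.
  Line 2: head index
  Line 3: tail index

Answer: _ _ 87 83 _ _
2
4

Derivation:
write(36): buf=[36 _ _ _ _ _], head=0, tail=1, size=1
write(59): buf=[36 59 _ _ _ _], head=0, tail=2, size=2
read(): buf=[_ 59 _ _ _ _], head=1, tail=2, size=1
read(): buf=[_ _ _ _ _ _], head=2, tail=2, size=0
write(87): buf=[_ _ 87 _ _ _], head=2, tail=3, size=1
write(83): buf=[_ _ 87 83 _ _], head=2, tail=4, size=2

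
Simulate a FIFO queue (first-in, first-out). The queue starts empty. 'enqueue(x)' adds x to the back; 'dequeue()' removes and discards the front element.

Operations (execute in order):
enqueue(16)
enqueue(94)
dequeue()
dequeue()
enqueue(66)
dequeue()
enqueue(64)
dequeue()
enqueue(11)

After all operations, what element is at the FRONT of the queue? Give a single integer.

enqueue(16): queue = [16]
enqueue(94): queue = [16, 94]
dequeue(): queue = [94]
dequeue(): queue = []
enqueue(66): queue = [66]
dequeue(): queue = []
enqueue(64): queue = [64]
dequeue(): queue = []
enqueue(11): queue = [11]

Answer: 11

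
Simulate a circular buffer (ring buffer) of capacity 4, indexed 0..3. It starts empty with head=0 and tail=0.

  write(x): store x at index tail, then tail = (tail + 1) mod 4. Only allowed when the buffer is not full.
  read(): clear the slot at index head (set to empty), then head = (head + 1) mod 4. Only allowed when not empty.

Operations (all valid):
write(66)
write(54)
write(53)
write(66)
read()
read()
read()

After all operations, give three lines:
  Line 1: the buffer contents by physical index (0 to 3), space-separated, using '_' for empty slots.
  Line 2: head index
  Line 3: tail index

write(66): buf=[66 _ _ _], head=0, tail=1, size=1
write(54): buf=[66 54 _ _], head=0, tail=2, size=2
write(53): buf=[66 54 53 _], head=0, tail=3, size=3
write(66): buf=[66 54 53 66], head=0, tail=0, size=4
read(): buf=[_ 54 53 66], head=1, tail=0, size=3
read(): buf=[_ _ 53 66], head=2, tail=0, size=2
read(): buf=[_ _ _ 66], head=3, tail=0, size=1

Answer: _ _ _ 66
3
0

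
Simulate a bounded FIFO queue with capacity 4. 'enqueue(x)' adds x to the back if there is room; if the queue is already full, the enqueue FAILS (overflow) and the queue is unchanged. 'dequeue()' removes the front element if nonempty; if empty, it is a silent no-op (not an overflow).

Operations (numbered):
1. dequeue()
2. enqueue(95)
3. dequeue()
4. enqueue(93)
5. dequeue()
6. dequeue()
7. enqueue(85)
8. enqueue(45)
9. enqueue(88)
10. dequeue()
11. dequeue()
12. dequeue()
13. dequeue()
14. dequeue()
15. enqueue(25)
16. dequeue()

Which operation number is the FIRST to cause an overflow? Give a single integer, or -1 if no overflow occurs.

Answer: -1

Derivation:
1. dequeue(): empty, no-op, size=0
2. enqueue(95): size=1
3. dequeue(): size=0
4. enqueue(93): size=1
5. dequeue(): size=0
6. dequeue(): empty, no-op, size=0
7. enqueue(85): size=1
8. enqueue(45): size=2
9. enqueue(88): size=3
10. dequeue(): size=2
11. dequeue(): size=1
12. dequeue(): size=0
13. dequeue(): empty, no-op, size=0
14. dequeue(): empty, no-op, size=0
15. enqueue(25): size=1
16. dequeue(): size=0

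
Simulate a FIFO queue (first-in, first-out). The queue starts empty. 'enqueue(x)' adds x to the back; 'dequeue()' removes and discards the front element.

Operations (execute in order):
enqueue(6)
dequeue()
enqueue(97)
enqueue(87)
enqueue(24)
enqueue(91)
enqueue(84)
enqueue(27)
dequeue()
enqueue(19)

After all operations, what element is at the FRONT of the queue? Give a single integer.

enqueue(6): queue = [6]
dequeue(): queue = []
enqueue(97): queue = [97]
enqueue(87): queue = [97, 87]
enqueue(24): queue = [97, 87, 24]
enqueue(91): queue = [97, 87, 24, 91]
enqueue(84): queue = [97, 87, 24, 91, 84]
enqueue(27): queue = [97, 87, 24, 91, 84, 27]
dequeue(): queue = [87, 24, 91, 84, 27]
enqueue(19): queue = [87, 24, 91, 84, 27, 19]

Answer: 87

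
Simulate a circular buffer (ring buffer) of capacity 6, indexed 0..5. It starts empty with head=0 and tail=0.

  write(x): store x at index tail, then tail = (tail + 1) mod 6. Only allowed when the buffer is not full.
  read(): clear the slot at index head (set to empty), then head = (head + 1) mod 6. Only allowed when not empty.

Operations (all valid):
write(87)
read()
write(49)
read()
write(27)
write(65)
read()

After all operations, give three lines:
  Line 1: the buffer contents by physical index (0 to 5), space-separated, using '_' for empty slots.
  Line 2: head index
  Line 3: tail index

write(87): buf=[87 _ _ _ _ _], head=0, tail=1, size=1
read(): buf=[_ _ _ _ _ _], head=1, tail=1, size=0
write(49): buf=[_ 49 _ _ _ _], head=1, tail=2, size=1
read(): buf=[_ _ _ _ _ _], head=2, tail=2, size=0
write(27): buf=[_ _ 27 _ _ _], head=2, tail=3, size=1
write(65): buf=[_ _ 27 65 _ _], head=2, tail=4, size=2
read(): buf=[_ _ _ 65 _ _], head=3, tail=4, size=1

Answer: _ _ _ 65 _ _
3
4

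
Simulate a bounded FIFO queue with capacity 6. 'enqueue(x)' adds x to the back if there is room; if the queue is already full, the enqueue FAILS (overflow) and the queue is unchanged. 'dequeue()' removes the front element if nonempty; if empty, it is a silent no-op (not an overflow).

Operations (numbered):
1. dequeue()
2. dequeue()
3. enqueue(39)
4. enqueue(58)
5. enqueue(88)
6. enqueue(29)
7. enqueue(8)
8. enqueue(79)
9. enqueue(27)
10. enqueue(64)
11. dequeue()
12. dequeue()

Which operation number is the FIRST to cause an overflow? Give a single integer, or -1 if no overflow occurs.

1. dequeue(): empty, no-op, size=0
2. dequeue(): empty, no-op, size=0
3. enqueue(39): size=1
4. enqueue(58): size=2
5. enqueue(88): size=3
6. enqueue(29): size=4
7. enqueue(8): size=5
8. enqueue(79): size=6
9. enqueue(27): size=6=cap → OVERFLOW (fail)
10. enqueue(64): size=6=cap → OVERFLOW (fail)
11. dequeue(): size=5
12. dequeue(): size=4

Answer: 9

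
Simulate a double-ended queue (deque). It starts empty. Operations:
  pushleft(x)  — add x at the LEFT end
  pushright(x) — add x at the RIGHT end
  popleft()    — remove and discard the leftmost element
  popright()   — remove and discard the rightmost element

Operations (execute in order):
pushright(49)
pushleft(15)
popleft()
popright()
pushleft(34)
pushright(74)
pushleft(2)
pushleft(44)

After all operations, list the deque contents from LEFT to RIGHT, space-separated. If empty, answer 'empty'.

Answer: 44 2 34 74

Derivation:
pushright(49): [49]
pushleft(15): [15, 49]
popleft(): [49]
popright(): []
pushleft(34): [34]
pushright(74): [34, 74]
pushleft(2): [2, 34, 74]
pushleft(44): [44, 2, 34, 74]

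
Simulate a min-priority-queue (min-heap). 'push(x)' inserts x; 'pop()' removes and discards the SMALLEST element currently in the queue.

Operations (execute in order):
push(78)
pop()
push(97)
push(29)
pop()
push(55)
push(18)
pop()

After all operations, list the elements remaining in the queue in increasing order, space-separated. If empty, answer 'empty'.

Answer: 55 97

Derivation:
push(78): heap contents = [78]
pop() → 78: heap contents = []
push(97): heap contents = [97]
push(29): heap contents = [29, 97]
pop() → 29: heap contents = [97]
push(55): heap contents = [55, 97]
push(18): heap contents = [18, 55, 97]
pop() → 18: heap contents = [55, 97]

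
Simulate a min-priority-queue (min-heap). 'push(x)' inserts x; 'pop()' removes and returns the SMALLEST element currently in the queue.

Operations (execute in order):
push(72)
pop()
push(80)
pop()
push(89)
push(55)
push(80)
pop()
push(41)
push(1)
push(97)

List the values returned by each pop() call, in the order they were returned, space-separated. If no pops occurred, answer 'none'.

Answer: 72 80 55

Derivation:
push(72): heap contents = [72]
pop() → 72: heap contents = []
push(80): heap contents = [80]
pop() → 80: heap contents = []
push(89): heap contents = [89]
push(55): heap contents = [55, 89]
push(80): heap contents = [55, 80, 89]
pop() → 55: heap contents = [80, 89]
push(41): heap contents = [41, 80, 89]
push(1): heap contents = [1, 41, 80, 89]
push(97): heap contents = [1, 41, 80, 89, 97]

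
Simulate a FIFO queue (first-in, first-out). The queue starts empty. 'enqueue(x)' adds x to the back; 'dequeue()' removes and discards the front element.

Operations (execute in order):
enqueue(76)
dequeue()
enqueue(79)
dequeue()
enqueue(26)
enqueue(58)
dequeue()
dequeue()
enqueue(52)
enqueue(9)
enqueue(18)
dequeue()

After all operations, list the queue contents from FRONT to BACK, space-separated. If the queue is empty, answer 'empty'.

enqueue(76): [76]
dequeue(): []
enqueue(79): [79]
dequeue(): []
enqueue(26): [26]
enqueue(58): [26, 58]
dequeue(): [58]
dequeue(): []
enqueue(52): [52]
enqueue(9): [52, 9]
enqueue(18): [52, 9, 18]
dequeue(): [9, 18]

Answer: 9 18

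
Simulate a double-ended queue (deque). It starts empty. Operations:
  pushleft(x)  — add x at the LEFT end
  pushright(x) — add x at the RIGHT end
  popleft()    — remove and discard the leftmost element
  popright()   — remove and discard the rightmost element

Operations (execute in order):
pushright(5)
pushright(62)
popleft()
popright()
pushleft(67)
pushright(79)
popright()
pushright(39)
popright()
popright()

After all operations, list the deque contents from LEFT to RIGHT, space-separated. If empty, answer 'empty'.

pushright(5): [5]
pushright(62): [5, 62]
popleft(): [62]
popright(): []
pushleft(67): [67]
pushright(79): [67, 79]
popright(): [67]
pushright(39): [67, 39]
popright(): [67]
popright(): []

Answer: empty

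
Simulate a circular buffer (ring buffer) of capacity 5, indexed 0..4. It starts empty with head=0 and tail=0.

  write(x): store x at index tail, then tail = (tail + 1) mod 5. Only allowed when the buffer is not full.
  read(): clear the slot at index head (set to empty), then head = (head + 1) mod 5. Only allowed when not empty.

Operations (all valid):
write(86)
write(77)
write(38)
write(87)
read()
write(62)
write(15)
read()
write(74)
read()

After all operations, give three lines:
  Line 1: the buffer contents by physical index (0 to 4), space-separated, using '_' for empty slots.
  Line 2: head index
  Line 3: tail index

write(86): buf=[86 _ _ _ _], head=0, tail=1, size=1
write(77): buf=[86 77 _ _ _], head=0, tail=2, size=2
write(38): buf=[86 77 38 _ _], head=0, tail=3, size=3
write(87): buf=[86 77 38 87 _], head=0, tail=4, size=4
read(): buf=[_ 77 38 87 _], head=1, tail=4, size=3
write(62): buf=[_ 77 38 87 62], head=1, tail=0, size=4
write(15): buf=[15 77 38 87 62], head=1, tail=1, size=5
read(): buf=[15 _ 38 87 62], head=2, tail=1, size=4
write(74): buf=[15 74 38 87 62], head=2, tail=2, size=5
read(): buf=[15 74 _ 87 62], head=3, tail=2, size=4

Answer: 15 74 _ 87 62
3
2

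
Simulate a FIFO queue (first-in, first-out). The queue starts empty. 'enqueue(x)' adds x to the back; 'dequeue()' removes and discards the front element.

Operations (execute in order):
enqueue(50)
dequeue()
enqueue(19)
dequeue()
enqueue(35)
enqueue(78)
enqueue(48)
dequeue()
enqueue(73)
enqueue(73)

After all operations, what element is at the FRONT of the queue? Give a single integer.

enqueue(50): queue = [50]
dequeue(): queue = []
enqueue(19): queue = [19]
dequeue(): queue = []
enqueue(35): queue = [35]
enqueue(78): queue = [35, 78]
enqueue(48): queue = [35, 78, 48]
dequeue(): queue = [78, 48]
enqueue(73): queue = [78, 48, 73]
enqueue(73): queue = [78, 48, 73, 73]

Answer: 78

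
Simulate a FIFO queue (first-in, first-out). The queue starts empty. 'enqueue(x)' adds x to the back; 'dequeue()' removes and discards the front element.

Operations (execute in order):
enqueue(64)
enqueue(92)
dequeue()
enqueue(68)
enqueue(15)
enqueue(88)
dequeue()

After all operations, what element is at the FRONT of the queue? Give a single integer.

enqueue(64): queue = [64]
enqueue(92): queue = [64, 92]
dequeue(): queue = [92]
enqueue(68): queue = [92, 68]
enqueue(15): queue = [92, 68, 15]
enqueue(88): queue = [92, 68, 15, 88]
dequeue(): queue = [68, 15, 88]

Answer: 68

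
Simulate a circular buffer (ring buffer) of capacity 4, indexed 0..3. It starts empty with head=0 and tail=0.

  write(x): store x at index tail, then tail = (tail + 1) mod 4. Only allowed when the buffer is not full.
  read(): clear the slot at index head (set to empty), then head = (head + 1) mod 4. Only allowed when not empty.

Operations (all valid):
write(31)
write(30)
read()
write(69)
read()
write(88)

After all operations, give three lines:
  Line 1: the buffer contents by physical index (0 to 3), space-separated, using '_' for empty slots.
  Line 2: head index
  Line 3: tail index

Answer: _ _ 69 88
2
0

Derivation:
write(31): buf=[31 _ _ _], head=0, tail=1, size=1
write(30): buf=[31 30 _ _], head=0, tail=2, size=2
read(): buf=[_ 30 _ _], head=1, tail=2, size=1
write(69): buf=[_ 30 69 _], head=1, tail=3, size=2
read(): buf=[_ _ 69 _], head=2, tail=3, size=1
write(88): buf=[_ _ 69 88], head=2, tail=0, size=2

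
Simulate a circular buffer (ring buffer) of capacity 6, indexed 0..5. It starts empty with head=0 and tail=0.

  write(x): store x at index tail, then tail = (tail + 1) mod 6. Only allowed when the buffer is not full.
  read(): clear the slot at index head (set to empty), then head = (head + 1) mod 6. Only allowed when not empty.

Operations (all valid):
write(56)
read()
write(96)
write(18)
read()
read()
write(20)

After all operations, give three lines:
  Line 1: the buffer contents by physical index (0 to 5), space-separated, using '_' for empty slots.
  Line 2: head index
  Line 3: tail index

write(56): buf=[56 _ _ _ _ _], head=0, tail=1, size=1
read(): buf=[_ _ _ _ _ _], head=1, tail=1, size=0
write(96): buf=[_ 96 _ _ _ _], head=1, tail=2, size=1
write(18): buf=[_ 96 18 _ _ _], head=1, tail=3, size=2
read(): buf=[_ _ 18 _ _ _], head=2, tail=3, size=1
read(): buf=[_ _ _ _ _ _], head=3, tail=3, size=0
write(20): buf=[_ _ _ 20 _ _], head=3, tail=4, size=1

Answer: _ _ _ 20 _ _
3
4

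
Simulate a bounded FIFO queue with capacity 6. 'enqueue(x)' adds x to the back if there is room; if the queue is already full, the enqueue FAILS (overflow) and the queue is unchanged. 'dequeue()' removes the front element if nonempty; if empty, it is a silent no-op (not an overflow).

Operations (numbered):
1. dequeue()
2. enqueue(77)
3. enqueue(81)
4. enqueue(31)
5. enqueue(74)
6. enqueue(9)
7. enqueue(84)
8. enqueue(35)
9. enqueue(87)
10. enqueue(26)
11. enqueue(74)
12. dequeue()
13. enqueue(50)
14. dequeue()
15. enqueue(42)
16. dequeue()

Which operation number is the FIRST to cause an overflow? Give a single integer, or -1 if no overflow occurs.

1. dequeue(): empty, no-op, size=0
2. enqueue(77): size=1
3. enqueue(81): size=2
4. enqueue(31): size=3
5. enqueue(74): size=4
6. enqueue(9): size=5
7. enqueue(84): size=6
8. enqueue(35): size=6=cap → OVERFLOW (fail)
9. enqueue(87): size=6=cap → OVERFLOW (fail)
10. enqueue(26): size=6=cap → OVERFLOW (fail)
11. enqueue(74): size=6=cap → OVERFLOW (fail)
12. dequeue(): size=5
13. enqueue(50): size=6
14. dequeue(): size=5
15. enqueue(42): size=6
16. dequeue(): size=5

Answer: 8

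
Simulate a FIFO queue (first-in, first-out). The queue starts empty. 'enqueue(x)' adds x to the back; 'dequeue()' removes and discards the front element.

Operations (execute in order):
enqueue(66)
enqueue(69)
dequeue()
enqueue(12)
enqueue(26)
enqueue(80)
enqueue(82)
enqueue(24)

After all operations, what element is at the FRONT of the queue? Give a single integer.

enqueue(66): queue = [66]
enqueue(69): queue = [66, 69]
dequeue(): queue = [69]
enqueue(12): queue = [69, 12]
enqueue(26): queue = [69, 12, 26]
enqueue(80): queue = [69, 12, 26, 80]
enqueue(82): queue = [69, 12, 26, 80, 82]
enqueue(24): queue = [69, 12, 26, 80, 82, 24]

Answer: 69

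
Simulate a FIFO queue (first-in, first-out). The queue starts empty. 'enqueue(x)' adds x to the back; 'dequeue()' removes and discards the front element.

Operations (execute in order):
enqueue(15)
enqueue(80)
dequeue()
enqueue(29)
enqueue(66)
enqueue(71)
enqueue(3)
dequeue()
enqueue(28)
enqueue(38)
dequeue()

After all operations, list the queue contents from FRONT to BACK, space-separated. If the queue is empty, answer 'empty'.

Answer: 66 71 3 28 38

Derivation:
enqueue(15): [15]
enqueue(80): [15, 80]
dequeue(): [80]
enqueue(29): [80, 29]
enqueue(66): [80, 29, 66]
enqueue(71): [80, 29, 66, 71]
enqueue(3): [80, 29, 66, 71, 3]
dequeue(): [29, 66, 71, 3]
enqueue(28): [29, 66, 71, 3, 28]
enqueue(38): [29, 66, 71, 3, 28, 38]
dequeue(): [66, 71, 3, 28, 38]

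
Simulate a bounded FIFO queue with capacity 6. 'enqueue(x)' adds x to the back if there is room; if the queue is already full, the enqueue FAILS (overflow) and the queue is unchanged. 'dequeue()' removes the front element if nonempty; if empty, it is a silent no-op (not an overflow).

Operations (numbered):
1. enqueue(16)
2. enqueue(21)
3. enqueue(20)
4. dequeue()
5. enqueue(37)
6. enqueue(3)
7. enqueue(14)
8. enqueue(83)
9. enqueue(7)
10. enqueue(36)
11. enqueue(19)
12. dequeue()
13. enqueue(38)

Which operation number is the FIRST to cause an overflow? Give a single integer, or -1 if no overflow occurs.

Answer: 9

Derivation:
1. enqueue(16): size=1
2. enqueue(21): size=2
3. enqueue(20): size=3
4. dequeue(): size=2
5. enqueue(37): size=3
6. enqueue(3): size=4
7. enqueue(14): size=5
8. enqueue(83): size=6
9. enqueue(7): size=6=cap → OVERFLOW (fail)
10. enqueue(36): size=6=cap → OVERFLOW (fail)
11. enqueue(19): size=6=cap → OVERFLOW (fail)
12. dequeue(): size=5
13. enqueue(38): size=6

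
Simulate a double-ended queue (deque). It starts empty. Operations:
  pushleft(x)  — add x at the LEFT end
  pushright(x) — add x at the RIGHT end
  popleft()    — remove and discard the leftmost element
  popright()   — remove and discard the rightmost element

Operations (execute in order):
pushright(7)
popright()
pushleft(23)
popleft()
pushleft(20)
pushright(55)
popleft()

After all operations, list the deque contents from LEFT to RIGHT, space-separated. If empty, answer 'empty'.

Answer: 55

Derivation:
pushright(7): [7]
popright(): []
pushleft(23): [23]
popleft(): []
pushleft(20): [20]
pushright(55): [20, 55]
popleft(): [55]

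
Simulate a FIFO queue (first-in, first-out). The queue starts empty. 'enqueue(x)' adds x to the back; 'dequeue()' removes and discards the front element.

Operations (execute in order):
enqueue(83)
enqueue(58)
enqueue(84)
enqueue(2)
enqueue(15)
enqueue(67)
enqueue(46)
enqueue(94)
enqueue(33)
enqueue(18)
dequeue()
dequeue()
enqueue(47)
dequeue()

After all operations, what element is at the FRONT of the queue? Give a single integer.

Answer: 2

Derivation:
enqueue(83): queue = [83]
enqueue(58): queue = [83, 58]
enqueue(84): queue = [83, 58, 84]
enqueue(2): queue = [83, 58, 84, 2]
enqueue(15): queue = [83, 58, 84, 2, 15]
enqueue(67): queue = [83, 58, 84, 2, 15, 67]
enqueue(46): queue = [83, 58, 84, 2, 15, 67, 46]
enqueue(94): queue = [83, 58, 84, 2, 15, 67, 46, 94]
enqueue(33): queue = [83, 58, 84, 2, 15, 67, 46, 94, 33]
enqueue(18): queue = [83, 58, 84, 2, 15, 67, 46, 94, 33, 18]
dequeue(): queue = [58, 84, 2, 15, 67, 46, 94, 33, 18]
dequeue(): queue = [84, 2, 15, 67, 46, 94, 33, 18]
enqueue(47): queue = [84, 2, 15, 67, 46, 94, 33, 18, 47]
dequeue(): queue = [2, 15, 67, 46, 94, 33, 18, 47]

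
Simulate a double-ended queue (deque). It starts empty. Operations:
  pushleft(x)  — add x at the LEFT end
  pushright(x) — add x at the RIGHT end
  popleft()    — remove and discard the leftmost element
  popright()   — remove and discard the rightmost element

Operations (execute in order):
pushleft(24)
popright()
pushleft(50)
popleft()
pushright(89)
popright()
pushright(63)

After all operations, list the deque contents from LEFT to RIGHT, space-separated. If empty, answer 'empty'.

pushleft(24): [24]
popright(): []
pushleft(50): [50]
popleft(): []
pushright(89): [89]
popright(): []
pushright(63): [63]

Answer: 63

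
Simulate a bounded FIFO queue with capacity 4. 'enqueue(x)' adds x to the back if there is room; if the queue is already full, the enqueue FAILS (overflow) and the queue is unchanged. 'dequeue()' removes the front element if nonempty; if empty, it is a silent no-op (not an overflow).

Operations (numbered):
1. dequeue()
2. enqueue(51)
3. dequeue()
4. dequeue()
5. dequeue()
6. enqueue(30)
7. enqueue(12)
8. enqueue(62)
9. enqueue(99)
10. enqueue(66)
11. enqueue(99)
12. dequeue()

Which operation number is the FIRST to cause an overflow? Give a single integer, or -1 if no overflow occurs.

1. dequeue(): empty, no-op, size=0
2. enqueue(51): size=1
3. dequeue(): size=0
4. dequeue(): empty, no-op, size=0
5. dequeue(): empty, no-op, size=0
6. enqueue(30): size=1
7. enqueue(12): size=2
8. enqueue(62): size=3
9. enqueue(99): size=4
10. enqueue(66): size=4=cap → OVERFLOW (fail)
11. enqueue(99): size=4=cap → OVERFLOW (fail)
12. dequeue(): size=3

Answer: 10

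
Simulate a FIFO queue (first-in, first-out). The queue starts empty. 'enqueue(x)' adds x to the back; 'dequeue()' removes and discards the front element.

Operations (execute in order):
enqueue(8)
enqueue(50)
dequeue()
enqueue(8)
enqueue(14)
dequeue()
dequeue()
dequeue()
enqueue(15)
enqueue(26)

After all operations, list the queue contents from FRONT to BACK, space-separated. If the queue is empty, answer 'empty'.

Answer: 15 26

Derivation:
enqueue(8): [8]
enqueue(50): [8, 50]
dequeue(): [50]
enqueue(8): [50, 8]
enqueue(14): [50, 8, 14]
dequeue(): [8, 14]
dequeue(): [14]
dequeue(): []
enqueue(15): [15]
enqueue(26): [15, 26]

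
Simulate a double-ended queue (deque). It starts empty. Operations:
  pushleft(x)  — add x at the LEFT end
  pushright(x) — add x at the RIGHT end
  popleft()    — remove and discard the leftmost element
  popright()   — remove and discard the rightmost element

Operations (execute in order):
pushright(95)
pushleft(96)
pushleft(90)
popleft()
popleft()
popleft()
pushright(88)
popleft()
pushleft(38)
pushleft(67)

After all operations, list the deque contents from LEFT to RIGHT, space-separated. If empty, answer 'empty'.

Answer: 67 38

Derivation:
pushright(95): [95]
pushleft(96): [96, 95]
pushleft(90): [90, 96, 95]
popleft(): [96, 95]
popleft(): [95]
popleft(): []
pushright(88): [88]
popleft(): []
pushleft(38): [38]
pushleft(67): [67, 38]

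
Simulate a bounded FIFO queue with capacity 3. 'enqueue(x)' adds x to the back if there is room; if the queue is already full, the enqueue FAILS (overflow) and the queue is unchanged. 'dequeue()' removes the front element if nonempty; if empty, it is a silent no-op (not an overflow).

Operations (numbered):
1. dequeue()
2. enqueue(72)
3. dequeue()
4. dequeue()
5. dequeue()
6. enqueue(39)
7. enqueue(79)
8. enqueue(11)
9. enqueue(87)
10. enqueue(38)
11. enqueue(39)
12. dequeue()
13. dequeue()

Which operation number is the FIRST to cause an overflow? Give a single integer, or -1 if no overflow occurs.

Answer: 9

Derivation:
1. dequeue(): empty, no-op, size=0
2. enqueue(72): size=1
3. dequeue(): size=0
4. dequeue(): empty, no-op, size=0
5. dequeue(): empty, no-op, size=0
6. enqueue(39): size=1
7. enqueue(79): size=2
8. enqueue(11): size=3
9. enqueue(87): size=3=cap → OVERFLOW (fail)
10. enqueue(38): size=3=cap → OVERFLOW (fail)
11. enqueue(39): size=3=cap → OVERFLOW (fail)
12. dequeue(): size=2
13. dequeue(): size=1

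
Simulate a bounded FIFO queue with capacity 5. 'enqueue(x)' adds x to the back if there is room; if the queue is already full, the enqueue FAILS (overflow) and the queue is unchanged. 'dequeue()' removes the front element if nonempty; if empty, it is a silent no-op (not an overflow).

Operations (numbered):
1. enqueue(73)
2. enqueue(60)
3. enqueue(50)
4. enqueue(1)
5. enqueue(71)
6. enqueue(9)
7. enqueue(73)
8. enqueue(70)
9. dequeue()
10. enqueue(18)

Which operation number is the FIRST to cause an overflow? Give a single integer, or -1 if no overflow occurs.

Answer: 6

Derivation:
1. enqueue(73): size=1
2. enqueue(60): size=2
3. enqueue(50): size=3
4. enqueue(1): size=4
5. enqueue(71): size=5
6. enqueue(9): size=5=cap → OVERFLOW (fail)
7. enqueue(73): size=5=cap → OVERFLOW (fail)
8. enqueue(70): size=5=cap → OVERFLOW (fail)
9. dequeue(): size=4
10. enqueue(18): size=5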